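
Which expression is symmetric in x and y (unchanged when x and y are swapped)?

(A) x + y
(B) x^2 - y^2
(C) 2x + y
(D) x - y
A

A symmetric expression is unchanged when the variables are permuted; here the transformation to test is the swap (x, y) -> (y, x).
Substitute the transformed coordinates into each option and compare with the original:
(A) x + y  ->  (y) + (x) = x + y   [equals x + y: invariant]
(B) x^2 - y^2  ->  (y)^2 - (x)^2 = -x^2 + y^2   [differs from x^2 - y^2: not invariant]
(C) 2x + y  ->  2(y) + (x) = x + 2y   [differs from 2x + y: not invariant]
(D) x - y  ->  (y) - (x) = -x + y   [differs from x - y: not invariant]

Only option (A), x + y, is unchanged by the transformation.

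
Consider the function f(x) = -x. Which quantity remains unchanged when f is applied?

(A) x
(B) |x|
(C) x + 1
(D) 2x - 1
B

For f(x) = -x:
Applying f replaces x by -x. Since |-x| = |x|, the absolute value is unchanged by f, whereas x -> -x, 2x - 1 -> -2x - 1 and x + 1 -> -x + 1 all change.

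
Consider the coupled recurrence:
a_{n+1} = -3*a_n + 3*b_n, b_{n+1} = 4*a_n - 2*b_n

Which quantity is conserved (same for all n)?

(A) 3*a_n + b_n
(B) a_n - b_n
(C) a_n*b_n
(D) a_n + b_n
D

Replace a_n by a_{n+1} = -3*a_n + 3*b_n and b_n by b_{n+1} = 4*a_n - 2*b_n in each option and simplify:
(A) 3*a_n + b_n  ->  3*(-3*a_n + 3*b_n) + (4*a_n - 2*b_n) = -5*a_n + 7*b_n   [not conserved]
(B) a_n - b_n  ->  (-3*a_n + 3*b_n) - (4*a_n - 2*b_n) = -7*a_n + 5*b_n   [not conserved]
(C) a_n*b_n  ->  (-3*a_n + 3*b_n)*(4*a_n - 2*b_n) = -12*a_n^2 + 18*a_n*b_n - 6*b_n^2   [not conserved]
(D) a_n + b_n  ->  (-3*a_n + 3*b_n) + (4*a_n - 2*b_n) = a_n + b_n   [conserved]

Only (D) a_n + b_n returns to itself after one step, so it is the conserved quantity.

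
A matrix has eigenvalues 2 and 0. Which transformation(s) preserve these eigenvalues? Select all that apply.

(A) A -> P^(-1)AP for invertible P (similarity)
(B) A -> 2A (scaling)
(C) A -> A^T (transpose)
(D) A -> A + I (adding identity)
A and C

Eigenvalues are preserved by:
1. Similarity transformations: A -> P^(-1)AP (same characteristic polynomial)
2. Transpose: A^T has the same eigenvalues as A

Eigenvalues are NOT preserved by:
- Adding identity: eigenvalues become 2+1, 0+1
- Scaling: eigenvalues become 4, 0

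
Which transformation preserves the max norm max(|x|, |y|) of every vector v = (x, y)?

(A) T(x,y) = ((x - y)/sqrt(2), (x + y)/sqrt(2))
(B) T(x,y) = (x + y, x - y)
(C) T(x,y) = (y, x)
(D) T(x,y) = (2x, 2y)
C

A transformation preserves a norm if ||T(v)|| = ||v|| for every v; a single vector where the norm changes rules an option out.

(A) T(x,y) = ((x - y)/sqrt(2), (x + y)/sqrt(2)): v = (1, 0) has norm max(|1|, |0|) = 1, but T(v) = (sqrt(2)/2, sqrt(2)/2) has norm sqrt(2)/2 -- not preserved.
(B) T(x,y) = (x + y, x - y): v = (1, 1) has norm max(|1|, |1|) = 1, but T(v) = (2, 0) has norm 2 -- not preserved.
(C) T(x,y) = (y, x): preserves the norm -- it only permutes the coordinates and/or flips signs, which leaves max(|x|, |y|) unchanged.
(D) T(x,y) = (2x, 2y): v = (1, 0) has norm max(|1|, |0|) = 1, but T(v) = (2, 0) has norm 2 -- not preserved.

Therefore the answer is (C).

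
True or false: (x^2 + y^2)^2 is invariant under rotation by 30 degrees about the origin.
True

Applying rotation by 30 degrees: x' = x*cos(30 degrees) - y*sin(30 degrees) = sqrt(3)x/2 - y/2, y' = x*sin(30 degrees) + y*cos(30 degrees) = x/2 + sqrt(3)y/2

Substituting into (x^2 + y^2)^2:
((sqrt(3)x/2 - y/2)^2 + (x/2 + sqrt(3)y/2)^2)^2
= x^4 + 2x^2y^2 + y^4 = (x^2 + y^2)^2

This equals the original expression (x^2 + y^2)^2, so it IS invariant.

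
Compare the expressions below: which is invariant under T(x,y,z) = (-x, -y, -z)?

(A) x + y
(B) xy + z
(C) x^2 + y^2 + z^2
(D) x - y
C

Apply T(x,y,z) = (-x, -y, -z) to each option, i.e. replace (x, y, z) by the transformed coordinates.
Substitute the transformed coordinates into each option and compare with the original:
(A) x + y  ->  (-x) + (-y) = -x - y   [differs from x + y: not invariant]
(B) xy + z  ->  (-x)(-y) + (-z) = xy - z   [differs from xy + z: not invariant]
(C) x^2 + y^2 + z^2  ->  (-x)^2 + (-y)^2 + (-z)^2 = x^2 + y^2 + z^2   [equals x^2 + y^2 + z^2: invariant]
(D) x - y  ->  (-x) - (-y) = -x + y   [differs from x - y: not invariant]

Only option (C), x^2 + y^2 + z^2, is unchanged by the transformation.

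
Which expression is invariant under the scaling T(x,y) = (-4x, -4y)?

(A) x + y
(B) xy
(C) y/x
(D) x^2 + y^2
C

Under the uniform scaling T(x,y) = (-4x, -4y):
Substitute the transformed coordinates into each option and compare with the original:
(A) x + y  ->  (-4x) + (-4y) = -4x - 4y   [differs from x + y: not invariant]
(B) xy  ->  (-4x)(-4y) = 16xy   [differs from xy: not invariant]
(C) y/x  ->  (-4y)/(-4x) = y/x   [equals y/x: invariant]
(D) x^2 + y^2  ->  (-4x)^2 + (-4y)^2 = 16x^2 + 16y^2   [differs from x^2 + y^2: not invariant]

Only option (C), y/x, is unchanged by the transformation.
The common factor -4 cancels in a ratio of coordinates, while sums, products and sums of squares pick up factors of -4 or 16.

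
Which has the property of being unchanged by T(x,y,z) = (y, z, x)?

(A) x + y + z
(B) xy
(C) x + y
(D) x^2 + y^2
A

Apply T(x,y,z) = (y, z, x) to each option, i.e. replace (x, y, z) by the transformed coordinates.
Substitute the transformed coordinates into each option and compare with the original:
(A) x + y + z  ->  (y) + (z) + (x) = x + y + z   [equals x + y + z: invariant]
(B) xy  ->  (y)(z) = yz   [differs from xy: not invariant]
(C) x + y  ->  (y) + (z) = y + z   [differs from x + y: not invariant]
(D) x^2 + y^2  ->  (y)^2 + (z)^2 = y^2 + z^2   [differs from x^2 + y^2: not invariant]

Only option (A), x + y + z, is unchanged by the transformation.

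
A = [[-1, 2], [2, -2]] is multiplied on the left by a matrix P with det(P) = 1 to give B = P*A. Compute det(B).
-2

By the multiplicative property of determinants, det(B) = det(P*A) = det(P) * det(A) = det(A),
so the determinant is invariant under multiplication by any determinant-1 matrix; we just need det(A).

det(A) = (-1)(-2) - (2)(2) = 2 - 4 = -2

Therefore det(B) = 1 * (-2) = -2.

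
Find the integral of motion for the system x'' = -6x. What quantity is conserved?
E = (x')^2 + 6x^2

Multiply the equation by x':
x' * x'' = -6x * x'
The left side is d/dt[(x')^2/2] and the right side is d/dt[-6x^2/2], so
d/dt[(x')^2/2 + 6x^2/2] = 0, i.e. (x')^2/2 + 6x^2/2 = constant.
Multiplying by 2, the integral of motion is E = (x')^2 + 6x^2.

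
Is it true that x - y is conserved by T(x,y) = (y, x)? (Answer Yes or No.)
No

Substitute T(x,y) = (y, x) into the expression and compare with the original.

Original: x - y
After applying T: (y) - (x) = -x + y

This differs from the original x - y (difference: -2x + 2y), so the expression is NOT invariant.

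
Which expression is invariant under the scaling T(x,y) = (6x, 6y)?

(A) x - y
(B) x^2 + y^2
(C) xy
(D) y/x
D

Under the uniform scaling T(x,y) = (6x, 6y):
Substitute the transformed coordinates into each option and compare with the original:
(A) x - y  ->  (6x) - (6y) = 6x - 6y   [differs from x - y: not invariant]
(B) x^2 + y^2  ->  (6x)^2 + (6y)^2 = 36x^2 + 36y^2   [differs from x^2 + y^2: not invariant]
(C) xy  ->  (6x)(6y) = 36xy   [differs from xy: not invariant]
(D) y/x  ->  (6y)/(6x) = y/x   [equals y/x: invariant]

Only option (D), y/x, is unchanged by the transformation.
The common factor 6 cancels in a ratio of coordinates, while sums, products and sums of squares pick up factors of 6 or 36.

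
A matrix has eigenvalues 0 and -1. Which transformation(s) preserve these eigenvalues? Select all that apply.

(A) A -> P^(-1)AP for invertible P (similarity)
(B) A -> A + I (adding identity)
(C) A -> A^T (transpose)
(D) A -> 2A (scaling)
A and C

Eigenvalues are preserved by:
1. Similarity transformations: A -> P^(-1)AP (same characteristic polynomial)
2. Transpose: A^T has the same eigenvalues as A

Eigenvalues are NOT preserved by:
- Adding identity: eigenvalues become 0+1, -1+1
- Scaling: eigenvalues become 0, -2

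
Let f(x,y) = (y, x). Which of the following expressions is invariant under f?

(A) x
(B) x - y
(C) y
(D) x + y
D

For f(x,y) = (y, x):
After applying f: x' = y, y' = x. So x' + y' = y + x = x + y.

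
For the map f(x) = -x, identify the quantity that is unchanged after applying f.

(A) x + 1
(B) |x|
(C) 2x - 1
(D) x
B

For f(x) = -x:
Applying f replaces x by -x. Since |-x| = |x|, the absolute value is unchanged by f, whereas x -> -x, 2x - 1 -> -2x - 1 and x + 1 -> -x + 1 all change.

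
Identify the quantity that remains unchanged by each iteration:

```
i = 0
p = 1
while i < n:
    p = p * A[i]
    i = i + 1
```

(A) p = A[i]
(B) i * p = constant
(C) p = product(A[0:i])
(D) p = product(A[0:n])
C

A loop invariant must hold before the first iteration and be re-established by every execution of the body.

(C) p = product(A[0:i]): Initially i = 0 and p = 1 = product of the empty slice A[0:0]. If p = product(A[0:i]) holds at the top of an iteration, the body sets p to product(A[0:i]) * A[i] = product(A[0:i+1]) and then i to i+1, so the property is restored. At exit i = n, giving p = product(A[0:n]).

The other options fail:
(A) p = A[i]: after the first iteration p = A[0] but i = 1; in general p is a product of several elements, not a single one.
(B) i * p = constant: initially i * p = 0, but after one iteration it is 1 * A[0], which is nonzero in general.
(D) p = product(A[0:n]): false before the loop (p = 1, not the full product) -- it only becomes true at exit.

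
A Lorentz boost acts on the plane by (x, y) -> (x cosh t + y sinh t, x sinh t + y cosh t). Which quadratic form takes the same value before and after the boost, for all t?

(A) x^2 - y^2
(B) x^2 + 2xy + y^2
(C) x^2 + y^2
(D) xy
A

Write x' = x cosh t + y sinh t, y' = x sinh t + y cosh t and substitute into each option:
(A) x^2 - y^2: (x cosh t + y sinh t)^2 - (x sinh t + y cosh t)^2 = x^2(cosh^2 t - sinh^2 t) + 2xy(cosh t sinh t - sinh t cosh t) + y^2(sinh^2 t - cosh^2 t) = x^2 - y^2   [invariant, using cosh^2 t - sinh^2 t = 1]
(B) x^2 + 2xy + y^2: (x' + y')^2 with x' + y' = (x + y)(cosh t + sinh t) = (x + y)e^t, so it becomes (x + y)^2 e^(2t)   [not invariant for t != 0]
(C) x^2 + y^2: (x cosh t + y sinh t)^2 + (x sinh t + y cosh t)^2 = (x^2 + y^2)(cosh^2 t + sinh^2 t) + 4xy sinh t cosh t = (x^2 + y^2) cosh 2t + 2xy sinh 2t   [not invariant for t != 0]
(D) xy: (x cosh t + y sinh t)(x sinh t + y cosh t) = xy(cosh^2 t + sinh^2 t) + (x^2 + y^2) sinh t cosh t = xy cosh 2t + (x^2 + y^2)(sinh 2t)/2   [not invariant for t != 0]

Only (A) x^2 - y^2 is unchanged; it is the Minkowski form preserved by Lorentz boosts, just as x^2 + y^2 is preserved by ordinary rotations.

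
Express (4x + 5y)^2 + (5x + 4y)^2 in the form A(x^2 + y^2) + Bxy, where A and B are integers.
41(x^2 + y^2) + 80xy

Expanding: (4x + 5y)^2 = 16x^2 + 40xy + 25y^2
(5x + 4y)^2 = 25x^2 + 40xy + 16y^2
Sum = (16+25)(x^2+y^2) + 80xy = 41(x^2 + y^2) + 80xy
This is symmetric in x and y.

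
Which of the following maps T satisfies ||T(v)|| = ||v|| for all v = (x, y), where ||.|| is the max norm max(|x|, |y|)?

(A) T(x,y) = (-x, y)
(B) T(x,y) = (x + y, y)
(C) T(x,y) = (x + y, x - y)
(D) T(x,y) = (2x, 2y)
A

A transformation preserves a norm if ||T(v)|| = ||v|| for every v; a single vector where the norm changes rules an option out.

(A) T(x,y) = (-x, y): preserves the norm -- it only permutes the coordinates and/or flips signs, which leaves max(|x|, |y|) unchanged.
(B) T(x,y) = (x + y, y): v = (1, 1) has norm max(|1|, |1|) = 1, but T(v) = (2, 1) has norm 2 -- not preserved.
(C) T(x,y) = (x + y, x - y): v = (1, 1) has norm max(|1|, |1|) = 1, but T(v) = (2, 0) has norm 2 -- not preserved.
(D) T(x,y) = (2x, 2y): v = (1, 0) has norm max(|1|, |0|) = 1, but T(v) = (2, 0) has norm 2 -- not preserved.

Therefore the answer is (A).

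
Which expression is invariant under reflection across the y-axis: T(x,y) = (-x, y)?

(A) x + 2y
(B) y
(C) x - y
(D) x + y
B

The map is reflection across the y-axis: T(x,y) = (-x, y).
Substitute the transformed coordinates into each option and compare with the original:
(A) x + 2y  ->  (-x) + 2(y) = -x + 2y   [differs from x + 2y: not invariant]
(B) y  ->  (y) = y   [equals y: invariant]
(C) x - y  ->  (-x) - (y) = -x - y   [differs from x - y: not invariant]
(D) x + y  ->  (-x) + (y) = -x + y   [differs from x + y: not invariant]

Only option (B), y, is unchanged by the transformation.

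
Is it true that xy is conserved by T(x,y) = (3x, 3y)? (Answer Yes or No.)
No

Substitute T(x,y) = (3x, 3y) into the expression and compare with the original.

Original: xy
After applying T: (3x)(3y) = 9xy

This differs from the original xy (difference: 8xy), so the expression is NOT invariant.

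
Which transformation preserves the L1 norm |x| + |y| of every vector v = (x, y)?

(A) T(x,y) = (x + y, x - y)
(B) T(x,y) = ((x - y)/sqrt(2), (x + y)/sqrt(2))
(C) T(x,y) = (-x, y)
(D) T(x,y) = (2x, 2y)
C

A transformation preserves a norm if ||T(v)|| = ||v|| for every v; a single vector where the norm changes rules an option out.

(A) T(x,y) = (x + y, x - y): v = (1, 0) has norm |1| + |0| = 1, but T(v) = (1, 1) has norm 2 -- not preserved.
(B) T(x,y) = ((x - y)/sqrt(2), (x + y)/sqrt(2)): v = (1, 0) has norm |1| + |0| = 1, but T(v) = (sqrt(2)/2, sqrt(2)/2) has norm sqrt(2) -- not preserved.
(C) T(x,y) = (-x, y): preserves the norm -- it only permutes the coordinates and/or flips signs, which leaves |x| + |y| unchanged.
(D) T(x,y) = (2x, 2y): v = (1, 0) has norm |1| + |0| = 1, but T(v) = (2, 0) has norm 2 -- not preserved.

Therefore the answer is (C).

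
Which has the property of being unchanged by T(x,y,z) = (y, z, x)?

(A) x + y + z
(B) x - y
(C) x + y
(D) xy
A

Apply T(x,y,z) = (y, z, x) to each option, i.e. replace (x, y, z) by the transformed coordinates.
Substitute the transformed coordinates into each option and compare with the original:
(A) x + y + z  ->  (y) + (z) + (x) = x + y + z   [equals x + y + z: invariant]
(B) x - y  ->  (y) - (z) = y - z   [differs from x - y: not invariant]
(C) x + y  ->  (y) + (z) = y + z   [differs from x + y: not invariant]
(D) xy  ->  (y)(z) = yz   [differs from xy: not invariant]

Only option (A), x + y + z, is unchanged by the transformation.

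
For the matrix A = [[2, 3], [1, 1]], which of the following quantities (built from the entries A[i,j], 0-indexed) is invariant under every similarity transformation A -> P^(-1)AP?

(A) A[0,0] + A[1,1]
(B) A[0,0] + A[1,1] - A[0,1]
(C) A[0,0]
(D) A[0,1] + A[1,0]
A

A[0,0] + A[1,1] is the trace of A. By the cyclic property of the trace, tr(P^(-1)AP) = tr(APP^(-1)) = tr(A), so it is the same for every matrix similar to A.

The other combinations are not similarity invariants. For example, take P = [[1, 2], [0, 1]] (det P = 1), so P^(-1) = [[1, -2], [0, 1]] and
B = P^(-1)AP = [[0, 1], [1, 3]].
Evaluating each option on A and on B:
(A) A[0,0] + A[1,1]: 3 for A, 3 for B -> unchanged
(B) A[0,0] + A[1,1] - A[0,1]: 0 for A, 2 for B -> changes
(C) A[0,0]: 2 for A, 0 for B -> changes
(D) A[0,1] + A[1,0]: 4 for A, 2 for B -> changes

Only (A) A[0,0] + A[1,1] = 3 survives (and it does so for every P, not just this one), so it is the invariant.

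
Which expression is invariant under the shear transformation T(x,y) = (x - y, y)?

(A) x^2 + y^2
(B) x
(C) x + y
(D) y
D

Under the shear T(x,y) = (x - y, y):
Substitute the transformed coordinates into each option and compare with the original:
(A) x^2 + y^2  ->  (x - y)^2 + (y)^2 = x^2 - 2xy + 2y^2   [differs from x^2 + y^2: not invariant]
(B) x  ->  (x - y) = x - y   [differs from x: not invariant]
(C) x + y  ->  (x - y) + (y) = x   [differs from x + y: not invariant]
(D) y  ->  (y) = y   [equals y: invariant]

Only option (D), y, is unchanged by the transformation.
A horizontal shear moves points parallel to the x-axis, so the y-coordinate (and any function of y alone) is unchanged.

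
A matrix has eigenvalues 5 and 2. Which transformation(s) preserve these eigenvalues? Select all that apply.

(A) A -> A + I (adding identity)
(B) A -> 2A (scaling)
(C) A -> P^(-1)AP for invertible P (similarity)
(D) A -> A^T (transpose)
C and D

Eigenvalues are preserved by:
1. Similarity transformations: A -> P^(-1)AP (same characteristic polynomial)
2. Transpose: A^T has the same eigenvalues as A

Eigenvalues are NOT preserved by:
- Adding identity: eigenvalues become 5+1, 2+1
- Scaling: eigenvalues become 10, 4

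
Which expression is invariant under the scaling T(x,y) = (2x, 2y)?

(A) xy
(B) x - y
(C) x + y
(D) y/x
D

Under the uniform scaling T(x,y) = (2x, 2y):
Substitute the transformed coordinates into each option and compare with the original:
(A) xy  ->  (2x)(2y) = 4xy   [differs from xy: not invariant]
(B) x - y  ->  (2x) - (2y) = 2x - 2y   [differs from x - y: not invariant]
(C) x + y  ->  (2x) + (2y) = 2x + 2y   [differs from x + y: not invariant]
(D) y/x  ->  (2y)/(2x) = y/x   [equals y/x: invariant]

Only option (D), y/x, is unchanged by the transformation.
The common factor 2 cancels in a ratio of coordinates, while sums, products and sums of squares pick up factors of 2 or 4.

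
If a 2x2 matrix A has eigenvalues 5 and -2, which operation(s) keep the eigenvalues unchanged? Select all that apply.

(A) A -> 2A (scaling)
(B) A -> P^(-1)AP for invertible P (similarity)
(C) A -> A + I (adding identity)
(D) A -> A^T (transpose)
B and D

Eigenvalues are preserved by:
1. Similarity transformations: A -> P^(-1)AP (same characteristic polynomial)
2. Transpose: A^T has the same eigenvalues as A

Eigenvalues are NOT preserved by:
- Adding identity: eigenvalues become 5+1, -2+1
- Scaling: eigenvalues become 10, -4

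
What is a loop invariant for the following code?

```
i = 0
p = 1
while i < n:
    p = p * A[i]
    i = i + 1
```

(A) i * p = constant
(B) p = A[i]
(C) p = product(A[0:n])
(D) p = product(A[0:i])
D

A loop invariant must hold before the first iteration and be re-established by every execution of the body.

(D) p = product(A[0:i]): Initially i = 0 and p = 1 = product of the empty slice A[0:0]. If p = product(A[0:i]) holds at the top of an iteration, the body sets p to product(A[0:i]) * A[i] = product(A[0:i+1]) and then i to i+1, so the property is restored. At exit i = n, giving p = product(A[0:n]).

The other options fail:
(A) i * p = constant: initially i * p = 0, but after one iteration it is 1 * A[0], which is nonzero in general.
(B) p = A[i]: after the first iteration p = A[0] but i = 1; in general p is a product of several elements, not a single one.
(C) p = product(A[0:n]): false before the loop (p = 1, not the full product) -- it only becomes true at exit.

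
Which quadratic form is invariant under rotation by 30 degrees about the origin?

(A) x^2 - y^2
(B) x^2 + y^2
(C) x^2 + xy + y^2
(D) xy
B

Rotation by 30 degrees sends (x, y) to (sqrt(3)x/2 - y/2, x/2 + sqrt(3)y/2).
Substitute the transformed coordinates into each option and compare with the original:
(A) x^2 - y^2  ->  (sqrt(3)x/2 - y/2)^2 - (x/2 + sqrt(3)y/2)^2 = x^2/2 - sqrt(3)xy - y^2/2   [differs from x^2 - y^2: not invariant]
(B) x^2 + y^2  ->  (sqrt(3)x/2 - y/2)^2 + (x/2 + sqrt(3)y/2)^2 = x^2 + y^2   [equals x^2 + y^2: invariant]
(C) x^2 + xy + y^2  ->  (sqrt(3)x/2 - y/2)^2 + (sqrt(3)x/2 - y/2)(x/2 + sqrt(3)y/2) + (x/2 + sqrt(3)y/2)^2 = sqrt(3)x^2/4 + x^2 + xy/2 - sqrt(3)y^2/4 + y^2   [differs from x^2 + xy + y^2: not invariant]
(D) xy  ->  (sqrt(3)x/2 - y/2)(x/2 + sqrt(3)y/2) = sqrt(3)x^2/4 + xy/2 - sqrt(3)y^2/4   [differs from xy: not invariant]

Only option (B), x^2 + y^2, is unchanged by the transformation.
x^2 + y^2 is the squared distance from the origin, which rotations preserve.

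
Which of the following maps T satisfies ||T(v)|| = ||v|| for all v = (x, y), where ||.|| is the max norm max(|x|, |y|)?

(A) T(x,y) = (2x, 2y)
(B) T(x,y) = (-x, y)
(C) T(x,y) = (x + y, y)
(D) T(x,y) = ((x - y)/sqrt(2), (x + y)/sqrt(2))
B

A transformation preserves a norm if ||T(v)|| = ||v|| for every v; a single vector where the norm changes rules an option out.

(A) T(x,y) = (2x, 2y): v = (1, 0) has norm max(|1|, |0|) = 1, but T(v) = (2, 0) has norm 2 -- not preserved.
(B) T(x,y) = (-x, y): preserves the norm -- it only permutes the coordinates and/or flips signs, which leaves max(|x|, |y|) unchanged.
(C) T(x,y) = (x + y, y): v = (1, 1) has norm max(|1|, |1|) = 1, but T(v) = (2, 1) has norm 2 -- not preserved.
(D) T(x,y) = ((x - y)/sqrt(2), (x + y)/sqrt(2)): v = (1, 0) has norm max(|1|, |0|) = 1, but T(v) = (sqrt(2)/2, sqrt(2)/2) has norm sqrt(2)/2 -- not preserved.

Therefore the answer is (B).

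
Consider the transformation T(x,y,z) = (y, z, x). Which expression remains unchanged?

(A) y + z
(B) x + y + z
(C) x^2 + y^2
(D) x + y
B

Apply T(x,y,z) = (y, z, x) to each option, i.e. replace (x, y, z) by the transformed coordinates.
Substitute the transformed coordinates into each option and compare with the original:
(A) y + z  ->  (z) + (x) = x + z   [differs from y + z: not invariant]
(B) x + y + z  ->  (y) + (z) + (x) = x + y + z   [equals x + y + z: invariant]
(C) x^2 + y^2  ->  (y)^2 + (z)^2 = y^2 + z^2   [differs from x^2 + y^2: not invariant]
(D) x + y  ->  (y) + (z) = y + z   [differs from x + y: not invariant]

Only option (B), x + y + z, is unchanged by the transformation.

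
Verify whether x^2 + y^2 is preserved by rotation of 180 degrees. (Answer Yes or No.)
Yes

Applying rotation by 180 degrees: x' = x*cos(180 degrees) - y*sin(180 degrees) = -x, y' = x*sin(180 degrees) + y*cos(180 degrees) = -y

Substituting into x^2 + y^2:
(-x)^2 + (-y)^2
= x^2 + y^2

This equals the original expression x^2 + y^2, so it IS invariant.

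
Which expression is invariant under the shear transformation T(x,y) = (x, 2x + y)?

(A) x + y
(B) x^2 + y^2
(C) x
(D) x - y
C

Under the shear T(x,y) = (x, 2x + y):
Substitute the transformed coordinates into each option and compare with the original:
(A) x + y  ->  (x) + (2x + y) = 3x + y   [differs from x + y: not invariant]
(B) x^2 + y^2  ->  (x)^2 + (2x + y)^2 = 5x^2 + 4xy + y^2   [differs from x^2 + y^2: not invariant]
(C) x  ->  (x) = x   [equals x: invariant]
(D) x - y  ->  (x) - (2x + y) = -x - y   [differs from x - y: not invariant]

Only option (C), x, is unchanged by the transformation.
A vertical shear moves points parallel to the y-axis, so the x-coordinate (and any function of x alone) is unchanged.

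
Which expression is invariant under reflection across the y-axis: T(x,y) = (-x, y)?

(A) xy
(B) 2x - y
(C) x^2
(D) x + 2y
C

The map is reflection across the y-axis: T(x,y) = (-x, y).
Substitute the transformed coordinates into each option and compare with the original:
(A) xy  ->  (-x)(y) = -xy   [differs from xy: not invariant]
(B) 2x - y  ->  2(-x) - (y) = -2x - y   [differs from 2x - y: not invariant]
(C) x^2  ->  (-x)^2 = x^2   [equals x^2: invariant]
(D) x + 2y  ->  (-x) + 2(y) = -x + 2y   [differs from x + 2y: not invariant]

Only option (C), x^2, is unchanged by the transformation.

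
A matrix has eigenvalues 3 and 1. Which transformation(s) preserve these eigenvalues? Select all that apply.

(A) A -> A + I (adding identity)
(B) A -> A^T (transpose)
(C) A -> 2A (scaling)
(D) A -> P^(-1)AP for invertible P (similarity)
B and D

Eigenvalues are preserved by:
1. Similarity transformations: A -> P^(-1)AP (same characteristic polynomial)
2. Transpose: A^T has the same eigenvalues as A

Eigenvalues are NOT preserved by:
- Adding identity: eigenvalues become 3+1, 1+1
- Scaling: eigenvalues become 6, 2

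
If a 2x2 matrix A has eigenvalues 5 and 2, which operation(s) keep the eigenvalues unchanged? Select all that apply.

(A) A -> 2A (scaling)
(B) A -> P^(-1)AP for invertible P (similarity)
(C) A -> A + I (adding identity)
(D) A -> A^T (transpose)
B and D

Eigenvalues are preserved by:
1. Similarity transformations: A -> P^(-1)AP (same characteristic polynomial)
2. Transpose: A^T has the same eigenvalues as A

Eigenvalues are NOT preserved by:
- Adding identity: eigenvalues become 5+1, 2+1
- Scaling: eigenvalues become 10, 4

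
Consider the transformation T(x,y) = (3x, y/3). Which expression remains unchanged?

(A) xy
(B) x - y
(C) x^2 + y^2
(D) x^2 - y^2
A

An expression E(x,y) is invariant under T if E(T(x,y)) = E(x,y). Here T(x,y) = (3x, y/3).
Substitute the transformed coordinates into each option and compare with the original:
(A) xy  ->  (3x)(y/3) = xy   [equals xy: invariant]
(B) x - y  ->  (3x) - (y/3) = 3x - y/3   [differs from x - y: not invariant]
(C) x^2 + y^2  ->  (3x)^2 + (y/3)^2 = 9x^2 + y^2/9   [differs from x^2 + y^2: not invariant]
(D) x^2 - y^2  ->  (3x)^2 - (y/3)^2 = 9x^2 - y^2/9   [differs from x^2 - y^2: not invariant]

Only option (A), xy, is unchanged by the transformation.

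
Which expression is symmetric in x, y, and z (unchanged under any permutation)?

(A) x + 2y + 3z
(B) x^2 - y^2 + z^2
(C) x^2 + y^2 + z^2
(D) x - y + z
C

A symmetric expression is unchanged when the variables are permuted; here the transformation to test is the swap (x, y) -> (y, x).
A symmetric expression must survive every permutation; the single swap x <-> y already eliminates the distractors, and the keyed expression is also unchanged by x <-> z and y <-> z (each variable enters it in exactly the same way).
Substitute the transformed coordinates into each option and compare with the original:
(A) x + 2y + 3z  ->  (y) + 2(x) + 3z = 2x + y + 3z   [differs from x + 2y + 3z: not invariant]
(B) x^2 - y^2 + z^2  ->  (y)^2 - (x)^2 + z^2 = -x^2 + y^2 + z^2   [differs from x^2 - y^2 + z^2: not invariant]
(C) x^2 + y^2 + z^2  ->  (y)^2 + (x)^2 + z^2 = x^2 + y^2 + z^2   [equals x^2 + y^2 + z^2: invariant]
(D) x - y + z  ->  (y) - (x) + z = -x + y + z   [differs from x - y + z: not invariant]

Only option (C), x^2 + y^2 + z^2, is unchanged by the transformation.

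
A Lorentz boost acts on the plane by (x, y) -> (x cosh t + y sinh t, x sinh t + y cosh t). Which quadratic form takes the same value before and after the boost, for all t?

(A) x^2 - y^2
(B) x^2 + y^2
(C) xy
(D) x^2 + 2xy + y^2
A

Write x' = x cosh t + y sinh t, y' = x sinh t + y cosh t and substitute into each option:
(A) x^2 - y^2: (x cosh t + y sinh t)^2 - (x sinh t + y cosh t)^2 = x^2(cosh^2 t - sinh^2 t) + 2xy(cosh t sinh t - sinh t cosh t) + y^2(sinh^2 t - cosh^2 t) = x^2 - y^2   [invariant, using cosh^2 t - sinh^2 t = 1]
(B) x^2 + y^2: (x cosh t + y sinh t)^2 + (x sinh t + y cosh t)^2 = (x^2 + y^2)(cosh^2 t + sinh^2 t) + 4xy sinh t cosh t = (x^2 + y^2) cosh 2t + 2xy sinh 2t   [not invariant for t != 0]
(C) xy: (x cosh t + y sinh t)(x sinh t + y cosh t) = xy(cosh^2 t + sinh^2 t) + (x^2 + y^2) sinh t cosh t = xy cosh 2t + (x^2 + y^2)(sinh 2t)/2   [not invariant for t != 0]
(D) x^2 + 2xy + y^2: (x' + y')^2 with x' + y' = (x + y)(cosh t + sinh t) = (x + y)e^t, so it becomes (x + y)^2 e^(2t)   [not invariant for t != 0]

Only (A) x^2 - y^2 is unchanged; it is the Minkowski form preserved by Lorentz boosts, just as x^2 + y^2 is preserved by ordinary rotations.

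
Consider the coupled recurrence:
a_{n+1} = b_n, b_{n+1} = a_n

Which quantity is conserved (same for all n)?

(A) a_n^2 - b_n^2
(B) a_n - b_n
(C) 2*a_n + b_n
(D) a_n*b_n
D

Replace a_n by a_{n+1} = b_n and b_n by b_{n+1} = a_n in each option and simplify:
(A) a_n^2 - b_n^2  ->  (b_n)^2 - (a_n)^2 = -a_n^2 + b_n^2   [not conserved]
(B) a_n - b_n  ->  (b_n) - (a_n) = -a_n + b_n   [not conserved]
(C) 2*a_n + b_n  ->  2*(b_n) + (a_n) = a_n + 2*b_n   [not conserved]
(D) a_n*b_n  ->  (b_n)*(a_n) = a_n*b_n   [conserved]

Only (D) a_n*b_n returns to itself after one step, so it is the conserved quantity.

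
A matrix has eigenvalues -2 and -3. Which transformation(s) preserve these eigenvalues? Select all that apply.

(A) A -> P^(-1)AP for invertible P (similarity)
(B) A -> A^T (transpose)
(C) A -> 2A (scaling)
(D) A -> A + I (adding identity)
A and B

Eigenvalues are preserved by:
1. Similarity transformations: A -> P^(-1)AP (same characteristic polynomial)
2. Transpose: A^T has the same eigenvalues as A

Eigenvalues are NOT preserved by:
- Adding identity: eigenvalues become -2+1, -3+1
- Scaling: eigenvalues become -4, -6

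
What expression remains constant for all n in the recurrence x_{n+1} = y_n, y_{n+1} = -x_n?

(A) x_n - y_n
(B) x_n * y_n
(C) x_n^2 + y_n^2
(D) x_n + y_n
C

For the recurrence x_{n+1} = y_n, y_{n+1} = -x_n:

x_{n+1}^2 + y_{n+1}^2 = y_n^2 + (-x_n)^2 = x_n^2 + y_n^2
The sum of squares is conserved (like energy in a harmonic oscillator).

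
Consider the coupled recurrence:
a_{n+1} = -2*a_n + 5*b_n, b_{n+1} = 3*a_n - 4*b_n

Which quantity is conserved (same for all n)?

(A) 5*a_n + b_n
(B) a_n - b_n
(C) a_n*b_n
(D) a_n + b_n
D

Replace a_n by a_{n+1} = -2*a_n + 5*b_n and b_n by b_{n+1} = 3*a_n - 4*b_n in each option and simplify:
(A) 5*a_n + b_n  ->  5*(-2*a_n + 5*b_n) + (3*a_n - 4*b_n) = -7*a_n + 21*b_n   [not conserved]
(B) a_n - b_n  ->  (-2*a_n + 5*b_n) - (3*a_n - 4*b_n) = -5*a_n + 9*b_n   [not conserved]
(C) a_n*b_n  ->  (-2*a_n + 5*b_n)*(3*a_n - 4*b_n) = -6*a_n^2 + 23*a_n*b_n - 20*b_n^2   [not conserved]
(D) a_n + b_n  ->  (-2*a_n + 5*b_n) + (3*a_n - 4*b_n) = a_n + b_n   [conserved]

Only (D) a_n + b_n returns to itself after one step, so it is the conserved quantity.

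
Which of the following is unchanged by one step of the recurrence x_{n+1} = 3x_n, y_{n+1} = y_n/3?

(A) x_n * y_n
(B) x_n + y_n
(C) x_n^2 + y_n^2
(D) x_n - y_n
A

For the recurrence x_{n+1} = 3x_n, y_{n+1} = y_n/3:

x_{n+1} * y_{n+1} = (3x_n) * (y_n/3) = x_n * y_n
The product is conserved.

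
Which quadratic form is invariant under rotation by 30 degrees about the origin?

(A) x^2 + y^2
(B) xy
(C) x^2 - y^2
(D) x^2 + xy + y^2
A

Rotation by 30 degrees sends (x, y) to (sqrt(3)x/2 - y/2, x/2 + sqrt(3)y/2).
Substitute the transformed coordinates into each option and compare with the original:
(A) x^2 + y^2  ->  (sqrt(3)x/2 - y/2)^2 + (x/2 + sqrt(3)y/2)^2 = x^2 + y^2   [equals x^2 + y^2: invariant]
(B) xy  ->  (sqrt(3)x/2 - y/2)(x/2 + sqrt(3)y/2) = sqrt(3)x^2/4 + xy/2 - sqrt(3)y^2/4   [differs from xy: not invariant]
(C) x^2 - y^2  ->  (sqrt(3)x/2 - y/2)^2 - (x/2 + sqrt(3)y/2)^2 = x^2/2 - sqrt(3)xy - y^2/2   [differs from x^2 - y^2: not invariant]
(D) x^2 + xy + y^2  ->  (sqrt(3)x/2 - y/2)^2 + (sqrt(3)x/2 - y/2)(x/2 + sqrt(3)y/2) + (x/2 + sqrt(3)y/2)^2 = sqrt(3)x^2/4 + x^2 + xy/2 - sqrt(3)y^2/4 + y^2   [differs from x^2 + xy + y^2: not invariant]

Only option (A), x^2 + y^2, is unchanged by the transformation.
x^2 + y^2 is the squared distance from the origin, which rotations preserve.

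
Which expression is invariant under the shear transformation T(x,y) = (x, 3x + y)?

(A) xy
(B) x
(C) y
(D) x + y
B

Under the shear T(x,y) = (x, 3x + y):
Substitute the transformed coordinates into each option and compare with the original:
(A) xy  ->  (x)(3x + y) = 3x^2 + xy   [differs from xy: not invariant]
(B) x  ->  (x) = x   [equals x: invariant]
(C) y  ->  (3x + y) = 3x + y   [differs from y: not invariant]
(D) x + y  ->  (x) + (3x + y) = 4x + y   [differs from x + y: not invariant]

Only option (B), x, is unchanged by the transformation.
A vertical shear moves points parallel to the y-axis, so the x-coordinate (and any function of x alone) is unchanged.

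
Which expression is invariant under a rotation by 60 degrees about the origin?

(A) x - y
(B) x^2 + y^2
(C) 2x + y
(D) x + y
B

A rotation by 60 degrees sends (x, y) to (x/2 - sqrt(3)y/2, sqrt(3)x/2 + y/2).
Substitute the transformed coordinates into each option and compare with the original:
(A) x - y  ->  (x/2 - sqrt(3)y/2) - (sqrt(3)x/2 + y/2) = -sqrt(3)x/2 + x/2 - sqrt(3)y/2 - y/2   [differs from x - y: not invariant]
(B) x^2 + y^2  ->  (x/2 - sqrt(3)y/2)^2 + (sqrt(3)x/2 + y/2)^2 = x^2 + y^2   [equals x^2 + y^2: invariant]
(C) 2x + y  ->  2(x/2 - sqrt(3)y/2) + (sqrt(3)x/2 + y/2) = sqrt(3)x/2 + x - sqrt(3)y + y/2   [differs from 2x + y: not invariant]
(D) x + y  ->  (x/2 - sqrt(3)y/2) + (sqrt(3)x/2 + y/2) = x/2 + sqrt(3)x/2 - sqrt(3)y/2 + y/2   [differs from x + y: not invariant]

Only option (B), x^2 + y^2, is unchanged by the transformation.
Geometrically, x^2 + y^2 is the squared distance from the origin, which every rotation about the origin preserves.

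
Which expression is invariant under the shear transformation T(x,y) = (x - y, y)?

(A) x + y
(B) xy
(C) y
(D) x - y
C

Under the shear T(x,y) = (x - y, y):
Substitute the transformed coordinates into each option and compare with the original:
(A) x + y  ->  (x - y) + (y) = x   [differs from x + y: not invariant]
(B) xy  ->  (x - y)(y) = xy - y^2   [differs from xy: not invariant]
(C) y  ->  (y) = y   [equals y: invariant]
(D) x - y  ->  (x - y) - (y) = x - 2y   [differs from x - y: not invariant]

Only option (C), y, is unchanged by the transformation.
A horizontal shear moves points parallel to the x-axis, so the y-coordinate (and any function of y alone) is unchanged.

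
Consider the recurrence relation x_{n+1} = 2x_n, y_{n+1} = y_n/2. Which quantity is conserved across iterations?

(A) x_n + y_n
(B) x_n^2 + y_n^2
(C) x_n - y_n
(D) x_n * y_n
D

For the recurrence x_{n+1} = 2x_n, y_{n+1} = y_n/2:

x_{n+1} * y_{n+1} = (2x_n) * (y_n/2) = x_n * y_n
The product is conserved.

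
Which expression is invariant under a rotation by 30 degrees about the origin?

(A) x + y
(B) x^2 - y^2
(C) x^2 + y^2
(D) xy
C

A rotation by 30 degrees sends (x, y) to (sqrt(3)x/2 - y/2, x/2 + sqrt(3)y/2).
Substitute the transformed coordinates into each option and compare with the original:
(A) x + y  ->  (sqrt(3)x/2 - y/2) + (x/2 + sqrt(3)y/2) = x/2 + sqrt(3)x/2 - y/2 + sqrt(3)y/2   [differs from x + y: not invariant]
(B) x^2 - y^2  ->  (sqrt(3)x/2 - y/2)^2 - (x/2 + sqrt(3)y/2)^2 = x^2/2 - sqrt(3)xy - y^2/2   [differs from x^2 - y^2: not invariant]
(C) x^2 + y^2  ->  (sqrt(3)x/2 - y/2)^2 + (x/2 + sqrt(3)y/2)^2 = x^2 + y^2   [equals x^2 + y^2: invariant]
(D) xy  ->  (sqrt(3)x/2 - y/2)(x/2 + sqrt(3)y/2) = sqrt(3)x^2/4 + xy/2 - sqrt(3)y^2/4   [differs from xy: not invariant]

Only option (C), x^2 + y^2, is unchanged by the transformation.
Geometrically, x^2 + y^2 is the squared distance from the origin, which every rotation about the origin preserves.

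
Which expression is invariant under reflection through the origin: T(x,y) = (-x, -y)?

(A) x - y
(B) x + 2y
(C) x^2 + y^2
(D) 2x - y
C

The map is reflection through the origin: T(x,y) = (-x, -y).
Substitute the transformed coordinates into each option and compare with the original:
(A) x - y  ->  (-x) - (-y) = -x + y   [differs from x - y: not invariant]
(B) x + 2y  ->  (-x) + 2(-y) = -x - 2y   [differs from x + 2y: not invariant]
(C) x^2 + y^2  ->  (-x)^2 + (-y)^2 = x^2 + y^2   [equals x^2 + y^2: invariant]
(D) 2x - y  ->  2(-x) - (-y) = -2x + y   [differs from 2x - y: not invariant]

Only option (C), x^2 + y^2, is unchanged by the transformation.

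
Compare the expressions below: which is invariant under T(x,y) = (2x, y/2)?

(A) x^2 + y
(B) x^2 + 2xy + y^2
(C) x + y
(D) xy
D

An expression E(x,y) is invariant under T if E(T(x,y)) = E(x,y). Here T(x,y) = (2x, y/2).
Substitute the transformed coordinates into each option and compare with the original:
(A) x^2 + y  ->  (2x)^2 + (y/2) = 4x^2 + y/2   [differs from x^2 + y: not invariant]
(B) x^2 + 2xy + y^2  ->  (2x)^2 + 2(2x)(y/2) + (y/2)^2 = 4x^2 + 2xy + y^2/4   [differs from x^2 + 2xy + y^2: not invariant]
(C) x + y  ->  (2x) + (y/2) = 2x + y/2   [differs from x + y: not invariant]
(D) xy  ->  (2x)(y/2) = xy   [equals xy: invariant]

Only option (D), xy, is unchanged by the transformation.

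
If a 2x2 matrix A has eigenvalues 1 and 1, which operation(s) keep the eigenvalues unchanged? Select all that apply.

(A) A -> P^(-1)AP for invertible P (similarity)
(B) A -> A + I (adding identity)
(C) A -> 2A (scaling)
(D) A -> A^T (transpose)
A and D

Eigenvalues are preserved by:
1. Similarity transformations: A -> P^(-1)AP (same characteristic polynomial)
2. Transpose: A^T has the same eigenvalues as A

Eigenvalues are NOT preserved by:
- Adding identity: eigenvalues become 1+1, 1+1
- Scaling: eigenvalues become 2, 2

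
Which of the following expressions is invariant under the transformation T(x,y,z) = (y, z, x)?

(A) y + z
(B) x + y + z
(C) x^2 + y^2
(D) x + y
B

Apply T(x,y,z) = (y, z, x) to each option, i.e. replace (x, y, z) by the transformed coordinates.
Substitute the transformed coordinates into each option and compare with the original:
(A) y + z  ->  (z) + (x) = x + z   [differs from y + z: not invariant]
(B) x + y + z  ->  (y) + (z) + (x) = x + y + z   [equals x + y + z: invariant]
(C) x^2 + y^2  ->  (y)^2 + (z)^2 = y^2 + z^2   [differs from x^2 + y^2: not invariant]
(D) x + y  ->  (y) + (z) = y + z   [differs from x + y: not invariant]

Only option (B), x + y + z, is unchanged by the transformation.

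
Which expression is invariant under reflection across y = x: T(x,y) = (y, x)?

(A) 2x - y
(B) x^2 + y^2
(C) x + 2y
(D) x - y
B

The map is reflection across y = x: T(x,y) = (y, x).
Substitute the transformed coordinates into each option and compare with the original:
(A) 2x - y  ->  2(y) - (x) = -x + 2y   [differs from 2x - y: not invariant]
(B) x^2 + y^2  ->  (y)^2 + (x)^2 = x^2 + y^2   [equals x^2 + y^2: invariant]
(C) x + 2y  ->  (y) + 2(x) = 2x + y   [differs from x + 2y: not invariant]
(D) x - y  ->  (y) - (x) = -x + y   [differs from x - y: not invariant]

Only option (B), x^2 + y^2, is unchanged by the transformation.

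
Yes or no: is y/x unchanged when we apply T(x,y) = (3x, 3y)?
Yes

Substitute T(x,y) = (3x, 3y) into the expression and compare with the original.

Original: y/x
After applying T: (3y)/(3x) = y/x

This is identical to the original y/x, so the expression is invariant.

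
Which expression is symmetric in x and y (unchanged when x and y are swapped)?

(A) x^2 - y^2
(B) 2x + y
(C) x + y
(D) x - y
C

A symmetric expression is unchanged when the variables are permuted; here the transformation to test is the swap (x, y) -> (y, x).
Substitute the transformed coordinates into each option and compare with the original:
(A) x^2 - y^2  ->  (y)^2 - (x)^2 = -x^2 + y^2   [differs from x^2 - y^2: not invariant]
(B) 2x + y  ->  2(y) + (x) = x + 2y   [differs from 2x + y: not invariant]
(C) x + y  ->  (y) + (x) = x + y   [equals x + y: invariant]
(D) x - y  ->  (y) - (x) = -x + y   [differs from x - y: not invariant]

Only option (C), x + y, is unchanged by the transformation.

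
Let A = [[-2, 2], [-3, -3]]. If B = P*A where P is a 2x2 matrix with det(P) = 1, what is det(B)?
12

By the multiplicative property of determinants, det(B) = det(P*A) = det(P) * det(A) = det(A),
so the determinant is invariant under multiplication by any determinant-1 matrix; we just need det(A).

det(A) = (-2)(-3) - (2)(-3) = 6 - (-6) = 12

Therefore det(B) = 1 * 12 = 12.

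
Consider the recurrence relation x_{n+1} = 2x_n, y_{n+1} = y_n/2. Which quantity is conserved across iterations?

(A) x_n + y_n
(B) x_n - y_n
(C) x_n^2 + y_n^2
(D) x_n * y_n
D

For the recurrence x_{n+1} = 2x_n, y_{n+1} = y_n/2:

x_{n+1} * y_{n+1} = (2x_n) * (y_n/2) = x_n * y_n
The product is conserved.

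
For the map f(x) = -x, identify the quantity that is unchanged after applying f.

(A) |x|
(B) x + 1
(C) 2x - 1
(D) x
A

For f(x) = -x:
Applying f replaces x by -x. Since |-x| = |x|, the absolute value is unchanged by f, whereas x -> -x, 2x - 1 -> -2x - 1 and x + 1 -> -x + 1 all change.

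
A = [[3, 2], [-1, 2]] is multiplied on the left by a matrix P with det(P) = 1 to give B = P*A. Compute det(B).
8

By the multiplicative property of determinants, det(B) = det(P*A) = det(P) * det(A) = det(A),
so the determinant is invariant under multiplication by any determinant-1 matrix; we just need det(A).

det(A) = (3)(2) - (2)(-1) = 6 - (-2) = 8

Therefore det(B) = 1 * 8 = 8.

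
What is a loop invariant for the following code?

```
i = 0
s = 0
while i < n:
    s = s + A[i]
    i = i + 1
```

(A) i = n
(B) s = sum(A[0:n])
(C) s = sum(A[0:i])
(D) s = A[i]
C

A loop invariant must hold before the first iteration and be re-established by every execution of the body.

(C) s = sum(A[0:i]): Initially i = 0 and s = 0 = sum of the empty slice A[0:0]. If s = sum(A[0:i]) holds at the top of an iteration, the body sets s to sum(A[0:i]) + A[i] = sum(A[0:i+1]) and then i to i+1, so s = sum(A[0:i]) holds again. At exit i = n, giving s = sum(A[0:n]).

The other options fail:
(A) i = n: false initially (i = 0); it is the exit condition, not an invariant.
(B) s = sum(A[0:n]): false before the loop (s = 0, not the full sum) -- it only becomes true at exit.
(D) s = A[i]: after the first iteration s = A[0] but i = 1, so s = A[i] compares s with the wrong element (and fails in general).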